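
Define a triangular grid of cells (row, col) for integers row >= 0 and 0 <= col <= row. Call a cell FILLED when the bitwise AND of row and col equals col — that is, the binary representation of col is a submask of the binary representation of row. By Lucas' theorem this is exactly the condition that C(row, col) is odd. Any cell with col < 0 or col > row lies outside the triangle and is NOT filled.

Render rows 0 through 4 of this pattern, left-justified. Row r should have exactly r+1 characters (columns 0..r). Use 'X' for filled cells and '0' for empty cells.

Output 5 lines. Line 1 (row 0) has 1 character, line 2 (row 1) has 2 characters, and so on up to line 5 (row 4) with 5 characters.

Answer: X
XX
X0X
XXXX
X000X

Derivation:
r0=0: X
r1=1: XX
r2=10: X0X
r3=11: XXXX
r4=100: X000X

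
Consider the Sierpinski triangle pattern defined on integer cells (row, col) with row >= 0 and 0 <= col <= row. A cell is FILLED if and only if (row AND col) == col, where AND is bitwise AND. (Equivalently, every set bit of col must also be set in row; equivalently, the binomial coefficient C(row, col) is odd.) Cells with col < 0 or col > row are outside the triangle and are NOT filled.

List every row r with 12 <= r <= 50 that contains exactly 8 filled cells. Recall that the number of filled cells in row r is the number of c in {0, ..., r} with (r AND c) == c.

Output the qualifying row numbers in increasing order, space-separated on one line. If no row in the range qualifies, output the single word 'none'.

Answer: 13 14 19 21 22 25 26 28 35 37 38 41 42 44 49 50

Derivation:
Row r has 2^popcount(r) filled cells, so we need popcount(r) = log2(8) = 3.
Scan r = 12..50 and keep those with exactly 3 one-bits:
r=12=1100 popcount=2 -> skip
r=13=1101 popcount=3 -> KEEP
r=14=1110 popcount=3 -> KEEP
r=15=1111 popcount=4 -> skip
r=16=10000 popcount=1 -> skip
r=17=10001 popcount=2 -> skip
r=18=10010 popcount=2 -> skip
r=19=10011 popcount=3 -> KEEP
r=20=10100 popcount=2 -> skip
r=21=10101 popcount=3 -> KEEP
r=22=10110 popcount=3 -> KEEP
r=23=10111 popcount=4 -> skip
r=24=11000 popcount=2 -> skip
r=25=11001 popcount=3 -> KEEP
r=26=11010 popcount=3 -> KEEP
r=27=11011 popcount=4 -> skip
r=28=11100 popcount=3 -> KEEP
r=29=11101 popcount=4 -> skip
r=30=11110 popcount=4 -> skip
r=31=11111 popcount=5 -> skip
r=32=100000 popcount=1 -> skip
r=33=100001 popcount=2 -> skip
r=34=100010 popcount=2 -> skip
r=35=100011 popcount=3 -> KEEP
r=36=100100 popcount=2 -> skip
r=37=100101 popcount=3 -> KEEP
r=38=100110 popcount=3 -> KEEP
r=39=100111 popcount=4 -> skip
r=40=101000 popcount=2 -> skip
r=41=101001 popcount=3 -> KEEP
r=42=101010 popcount=3 -> KEEP
r=43=101011 popcount=4 -> skip
r=44=101100 popcount=3 -> KEEP
r=45=101101 popcount=4 -> skip
r=46=101110 popcount=4 -> skip
r=47=101111 popcount=5 -> skip
r=48=110000 popcount=2 -> skip
r=49=110001 popcount=3 -> KEEP
r=50=110010 popcount=3 -> KEEP
Kept rows: 13 14 19 21 22 25 26 28 35 37 38 41 42 44 49 50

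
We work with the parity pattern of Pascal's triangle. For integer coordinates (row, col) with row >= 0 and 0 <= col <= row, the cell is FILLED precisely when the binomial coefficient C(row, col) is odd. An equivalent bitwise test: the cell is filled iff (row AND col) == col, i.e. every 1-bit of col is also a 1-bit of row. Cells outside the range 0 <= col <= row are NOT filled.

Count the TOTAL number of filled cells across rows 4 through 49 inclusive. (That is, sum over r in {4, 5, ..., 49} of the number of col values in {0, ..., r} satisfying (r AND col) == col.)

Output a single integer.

Answer: 408

Derivation:
r4=100 pc1: +2 =2
r5=101 pc2: +4 =6
r6=110 pc2: +4 =10
r7=111 pc3: +8 =18
r8=1000 pc1: +2 =20
r9=1001 pc2: +4 =24
r10=1010 pc2: +4 =28
r11=1011 pc3: +8 =36
r12=1100 pc2: +4 =40
r13=1101 pc3: +8 =48
r14=1110 pc3: +8 =56
r15=1111 pc4: +16 =72
r16=10000 pc1: +2 =74
r17=10001 pc2: +4 =78
r18=10010 pc2: +4 =82
r19=10011 pc3: +8 =90
r20=10100 pc2: +4 =94
r21=10101 pc3: +8 =102
r22=10110 pc3: +8 =110
r23=10111 pc4: +16 =126
r24=11000 pc2: +4 =130
r25=11001 pc3: +8 =138
r26=11010 pc3: +8 =146
r27=11011 pc4: +16 =162
r28=11100 pc3: +8 =170
r29=11101 pc4: +16 =186
r30=11110 pc4: +16 =202
r31=11111 pc5: +32 =234
r32=100000 pc1: +2 =236
r33=100001 pc2: +4 =240
r34=100010 pc2: +4 =244
r35=100011 pc3: +8 =252
r36=100100 pc2: +4 =256
r37=100101 pc3: +8 =264
r38=100110 pc3: +8 =272
r39=100111 pc4: +16 =288
r40=101000 pc2: +4 =292
r41=101001 pc3: +8 =300
r42=101010 pc3: +8 =308
r43=101011 pc4: +16 =324
r44=101100 pc3: +8 =332
r45=101101 pc4: +16 =348
r46=101110 pc4: +16 =364
r47=101111 pc5: +32 =396
r48=110000 pc2: +4 =400
r49=110001 pc3: +8 =408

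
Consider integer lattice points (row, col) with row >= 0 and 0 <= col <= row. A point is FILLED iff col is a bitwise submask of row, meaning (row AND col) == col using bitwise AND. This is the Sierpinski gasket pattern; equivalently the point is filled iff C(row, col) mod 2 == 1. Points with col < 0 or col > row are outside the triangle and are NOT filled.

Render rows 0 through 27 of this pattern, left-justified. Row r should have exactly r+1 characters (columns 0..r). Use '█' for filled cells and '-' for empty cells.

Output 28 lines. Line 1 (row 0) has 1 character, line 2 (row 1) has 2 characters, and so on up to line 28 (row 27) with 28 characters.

r0=0: █
r1=1: ██
r2=10: █-█
r3=11: ████
r4=100: █---█
r5=101: ██--██
r6=110: █-█-█-█
r7=111: ████████
r8=1000: █-------█
r9=1001: ██------██
r10=1010: █-█-----█-█
r11=1011: ████----████
r12=1100: █---█---█---█
r13=1101: ██--██--██--██
r14=1110: █-█-█-█-█-█-█-█
r15=1111: ████████████████
r16=10000: █---------------█
r17=10001: ██--------------██
r18=10010: █-█-------------█-█
r19=10011: ████------------████
r20=10100: █---█-----------█---█
r21=10101: ██--██----------██--██
r22=10110: █-█-█-█---------█-█-█-█
r23=10111: ████████--------████████
r24=11000: █-------█-------█-------█
r25=11001: ██------██------██------██
r26=11010: █-█-----█-█-----█-█-----█-█
r27=11011: ████----████----████----████

Answer: █
██
█-█
████
█---█
██--██
█-█-█-█
████████
█-------█
██------██
█-█-----█-█
████----████
█---█---█---█
██--██--██--██
█-█-█-█-█-█-█-█
████████████████
█---------------█
██--------------██
█-█-------------█-█
████------------████
█---█-----------█---█
██--██----------██--██
█-█-█-█---------█-█-█-█
████████--------████████
█-------█-------█-------█
██------██------██------██
█-█-----█-█-----█-█-----█-█
████----████----████----████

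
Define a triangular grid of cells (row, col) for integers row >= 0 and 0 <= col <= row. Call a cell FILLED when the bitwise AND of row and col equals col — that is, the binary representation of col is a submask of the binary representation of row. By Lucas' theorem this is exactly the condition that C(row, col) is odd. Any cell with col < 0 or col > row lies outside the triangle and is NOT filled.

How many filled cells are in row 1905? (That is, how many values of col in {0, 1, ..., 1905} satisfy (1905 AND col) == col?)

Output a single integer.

1905 in binary = 11101110001
popcount(1905) = number of 1-bits in 11101110001 = 7
A col c satisfies (1905 AND c) == c iff every set bit of c is also set in 1905; each of the 7 set bits of 1905 can independently be on or off in c.
count = 2^7 = 128

Answer: 128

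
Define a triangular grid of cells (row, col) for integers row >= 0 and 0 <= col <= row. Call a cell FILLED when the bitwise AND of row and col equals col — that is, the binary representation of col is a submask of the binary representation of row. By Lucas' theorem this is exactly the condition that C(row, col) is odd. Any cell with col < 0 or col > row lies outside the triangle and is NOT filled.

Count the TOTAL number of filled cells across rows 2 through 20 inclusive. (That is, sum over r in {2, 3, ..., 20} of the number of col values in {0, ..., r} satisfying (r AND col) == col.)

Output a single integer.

Answer: 100

Derivation:
r2=10 pc1: +2 =2
r3=11 pc2: +4 =6
r4=100 pc1: +2 =8
r5=101 pc2: +4 =12
r6=110 pc2: +4 =16
r7=111 pc3: +8 =24
r8=1000 pc1: +2 =26
r9=1001 pc2: +4 =30
r10=1010 pc2: +4 =34
r11=1011 pc3: +8 =42
r12=1100 pc2: +4 =46
r13=1101 pc3: +8 =54
r14=1110 pc3: +8 =62
r15=1111 pc4: +16 =78
r16=10000 pc1: +2 =80
r17=10001 pc2: +4 =84
r18=10010 pc2: +4 =88
r19=10011 pc3: +8 =96
r20=10100 pc2: +4 =100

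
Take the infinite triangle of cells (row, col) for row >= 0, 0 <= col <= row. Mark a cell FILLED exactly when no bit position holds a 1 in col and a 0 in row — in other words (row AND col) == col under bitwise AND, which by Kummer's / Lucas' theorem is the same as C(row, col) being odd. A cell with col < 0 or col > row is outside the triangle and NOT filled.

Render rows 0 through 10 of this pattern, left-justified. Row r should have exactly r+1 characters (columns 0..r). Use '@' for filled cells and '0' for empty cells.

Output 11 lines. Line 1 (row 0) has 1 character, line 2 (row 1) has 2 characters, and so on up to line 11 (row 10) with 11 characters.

Answer: @
@@
@0@
@@@@
@000@
@@00@@
@0@0@0@
@@@@@@@@
@0000000@
@@000000@@
@0@00000@0@

Derivation:
r0=0: @
r1=1: @@
r2=10: @0@
r3=11: @@@@
r4=100: @000@
r5=101: @@00@@
r6=110: @0@0@0@
r7=111: @@@@@@@@
r8=1000: @0000000@
r9=1001: @@000000@@
r10=1010: @0@00000@0@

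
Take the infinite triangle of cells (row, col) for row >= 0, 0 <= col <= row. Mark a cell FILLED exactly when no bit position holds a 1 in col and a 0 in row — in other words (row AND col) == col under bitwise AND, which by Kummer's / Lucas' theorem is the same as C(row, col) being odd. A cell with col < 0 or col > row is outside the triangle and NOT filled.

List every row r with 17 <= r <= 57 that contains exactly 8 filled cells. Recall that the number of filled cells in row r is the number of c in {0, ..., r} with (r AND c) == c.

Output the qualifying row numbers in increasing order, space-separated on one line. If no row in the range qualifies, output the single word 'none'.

Row r has 2^popcount(r) filled cells, so we need popcount(r) = log2(8) = 3.
Scan r = 17..57 and keep those with exactly 3 one-bits:
r=17=10001 popcount=2 -> skip
r=18=10010 popcount=2 -> skip
r=19=10011 popcount=3 -> KEEP
r=20=10100 popcount=2 -> skip
r=21=10101 popcount=3 -> KEEP
r=22=10110 popcount=3 -> KEEP
r=23=10111 popcount=4 -> skip
r=24=11000 popcount=2 -> skip
r=25=11001 popcount=3 -> KEEP
r=26=11010 popcount=3 -> KEEP
r=27=11011 popcount=4 -> skip
r=28=11100 popcount=3 -> KEEP
r=29=11101 popcount=4 -> skip
r=30=11110 popcount=4 -> skip
r=31=11111 popcount=5 -> skip
r=32=100000 popcount=1 -> skip
r=33=100001 popcount=2 -> skip
r=34=100010 popcount=2 -> skip
r=35=100011 popcount=3 -> KEEP
r=36=100100 popcount=2 -> skip
r=37=100101 popcount=3 -> KEEP
r=38=100110 popcount=3 -> KEEP
r=39=100111 popcount=4 -> skip
r=40=101000 popcount=2 -> skip
r=41=101001 popcount=3 -> KEEP
r=42=101010 popcount=3 -> KEEP
r=43=101011 popcount=4 -> skip
r=44=101100 popcount=3 -> KEEP
r=45=101101 popcount=4 -> skip
r=46=101110 popcount=4 -> skip
r=47=101111 popcount=5 -> skip
r=48=110000 popcount=2 -> skip
r=49=110001 popcount=3 -> KEEP
r=50=110010 popcount=3 -> KEEP
r=51=110011 popcount=4 -> skip
r=52=110100 popcount=3 -> KEEP
r=53=110101 popcount=4 -> skip
r=54=110110 popcount=4 -> skip
r=55=110111 popcount=5 -> skip
r=56=111000 popcount=3 -> KEEP
r=57=111001 popcount=4 -> skip
Kept rows: 19 21 22 25 26 28 35 37 38 41 42 44 49 50 52 56

Answer: 19 21 22 25 26 28 35 37 38 41 42 44 49 50 52 56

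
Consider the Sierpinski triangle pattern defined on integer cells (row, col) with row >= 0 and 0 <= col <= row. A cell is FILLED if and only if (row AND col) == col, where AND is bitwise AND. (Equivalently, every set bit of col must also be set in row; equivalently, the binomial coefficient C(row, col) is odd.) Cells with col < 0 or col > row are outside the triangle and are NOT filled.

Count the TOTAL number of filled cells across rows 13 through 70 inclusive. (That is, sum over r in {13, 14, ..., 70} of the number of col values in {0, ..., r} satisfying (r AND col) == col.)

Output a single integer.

Answer: 718

Derivation:
r13=1101 pc3: +8 =8
r14=1110 pc3: +8 =16
r15=1111 pc4: +16 =32
r16=10000 pc1: +2 =34
r17=10001 pc2: +4 =38
r18=10010 pc2: +4 =42
r19=10011 pc3: +8 =50
r20=10100 pc2: +4 =54
r21=10101 pc3: +8 =62
r22=10110 pc3: +8 =70
r23=10111 pc4: +16 =86
r24=11000 pc2: +4 =90
r25=11001 pc3: +8 =98
r26=11010 pc3: +8 =106
r27=11011 pc4: +16 =122
r28=11100 pc3: +8 =130
r29=11101 pc4: +16 =146
r30=11110 pc4: +16 =162
r31=11111 pc5: +32 =194
r32=100000 pc1: +2 =196
r33=100001 pc2: +4 =200
r34=100010 pc2: +4 =204
r35=100011 pc3: +8 =212
r36=100100 pc2: +4 =216
r37=100101 pc3: +8 =224
r38=100110 pc3: +8 =232
r39=100111 pc4: +16 =248
r40=101000 pc2: +4 =252
r41=101001 pc3: +8 =260
r42=101010 pc3: +8 =268
r43=101011 pc4: +16 =284
r44=101100 pc3: +8 =292
r45=101101 pc4: +16 =308
r46=101110 pc4: +16 =324
r47=101111 pc5: +32 =356
r48=110000 pc2: +4 =360
r49=110001 pc3: +8 =368
r50=110010 pc3: +8 =376
r51=110011 pc4: +16 =392
r52=110100 pc3: +8 =400
r53=110101 pc4: +16 =416
r54=110110 pc4: +16 =432
r55=110111 pc5: +32 =464
r56=111000 pc3: +8 =472
r57=111001 pc4: +16 =488
r58=111010 pc4: +16 =504
r59=111011 pc5: +32 =536
r60=111100 pc4: +16 =552
r61=111101 pc5: +32 =584
r62=111110 pc5: +32 =616
r63=111111 pc6: +64 =680
r64=1000000 pc1: +2 =682
r65=1000001 pc2: +4 =686
r66=1000010 pc2: +4 =690
r67=1000011 pc3: +8 =698
r68=1000100 pc2: +4 =702
r69=1000101 pc3: +8 =710
r70=1000110 pc3: +8 =718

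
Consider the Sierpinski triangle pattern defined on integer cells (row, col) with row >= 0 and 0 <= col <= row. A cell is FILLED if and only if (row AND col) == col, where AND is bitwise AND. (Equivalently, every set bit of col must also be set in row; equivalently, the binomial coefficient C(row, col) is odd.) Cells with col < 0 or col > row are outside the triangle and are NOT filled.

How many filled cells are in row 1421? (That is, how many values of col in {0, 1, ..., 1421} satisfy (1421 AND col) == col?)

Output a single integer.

Answer: 64

Derivation:
1421 in binary = 10110001101
popcount(1421) = number of 1-bits in 10110001101 = 6
A col c satisfies (1421 AND c) == c iff every set bit of c is also set in 1421; each of the 6 set bits of 1421 can independently be on or off in c.
count = 2^6 = 64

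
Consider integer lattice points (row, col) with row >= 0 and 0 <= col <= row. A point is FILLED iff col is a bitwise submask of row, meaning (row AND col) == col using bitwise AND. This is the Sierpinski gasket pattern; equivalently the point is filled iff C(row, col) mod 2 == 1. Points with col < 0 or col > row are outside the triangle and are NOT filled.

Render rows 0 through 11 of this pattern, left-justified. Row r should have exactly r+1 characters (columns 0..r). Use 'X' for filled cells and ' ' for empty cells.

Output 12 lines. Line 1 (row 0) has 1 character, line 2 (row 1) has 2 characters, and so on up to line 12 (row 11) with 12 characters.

r0=0: X
r1=1: XX
r2=10: X X
r3=11: XXXX
r4=100: X   X
r5=101: XX  XX
r6=110: X X X X
r7=111: XXXXXXXX
r8=1000: X       X
r9=1001: XX      XX
r10=1010: X X     X X
r11=1011: XXXX    XXXX

Answer: X
XX
X X
XXXX
X   X
XX  XX
X X X X
XXXXXXXX
X       X
XX      XX
X X     X X
XXXX    XXXX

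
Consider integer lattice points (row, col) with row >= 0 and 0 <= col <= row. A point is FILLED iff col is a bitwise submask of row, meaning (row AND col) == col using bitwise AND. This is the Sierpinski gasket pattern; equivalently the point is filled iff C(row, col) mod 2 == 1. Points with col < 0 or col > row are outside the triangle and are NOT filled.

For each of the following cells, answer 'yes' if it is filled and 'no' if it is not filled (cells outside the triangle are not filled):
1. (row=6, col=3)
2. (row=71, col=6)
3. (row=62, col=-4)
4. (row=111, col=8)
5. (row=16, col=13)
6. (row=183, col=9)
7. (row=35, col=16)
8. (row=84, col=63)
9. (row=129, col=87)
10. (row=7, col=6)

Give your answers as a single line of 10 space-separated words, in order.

Answer: no yes no yes no no no no no yes

Derivation:
(6,3): row=0b110, col=0b11, row AND col = 0b10 = 2; 2 != 3 -> empty
(71,6): row=0b1000111, col=0b110, row AND col = 0b110 = 6; 6 == 6 -> filled
(62,-4): col outside [0, 62] -> not filled
(111,8): row=0b1101111, col=0b1000, row AND col = 0b1000 = 8; 8 == 8 -> filled
(16,13): row=0b10000, col=0b1101, row AND col = 0b0 = 0; 0 != 13 -> empty
(183,9): row=0b10110111, col=0b1001, row AND col = 0b1 = 1; 1 != 9 -> empty
(35,16): row=0b100011, col=0b10000, row AND col = 0b0 = 0; 0 != 16 -> empty
(84,63): row=0b1010100, col=0b111111, row AND col = 0b10100 = 20; 20 != 63 -> empty
(129,87): row=0b10000001, col=0b1010111, row AND col = 0b1 = 1; 1 != 87 -> empty
(7,6): row=0b111, col=0b110, row AND col = 0b110 = 6; 6 == 6 -> filled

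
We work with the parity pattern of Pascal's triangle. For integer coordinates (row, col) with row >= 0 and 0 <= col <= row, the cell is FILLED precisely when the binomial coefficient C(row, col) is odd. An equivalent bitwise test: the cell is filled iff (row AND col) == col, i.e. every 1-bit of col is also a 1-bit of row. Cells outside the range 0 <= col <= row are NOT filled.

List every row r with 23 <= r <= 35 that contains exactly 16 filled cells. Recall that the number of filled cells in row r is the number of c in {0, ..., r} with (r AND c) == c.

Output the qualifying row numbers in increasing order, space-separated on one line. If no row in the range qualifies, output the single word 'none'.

Row r has 2^popcount(r) filled cells, so we need popcount(r) = log2(16) = 4.
Scan r = 23..35 and keep those with exactly 4 one-bits:
r=23=10111 popcount=4 -> KEEP
r=24=11000 popcount=2 -> skip
r=25=11001 popcount=3 -> skip
r=26=11010 popcount=3 -> skip
r=27=11011 popcount=4 -> KEEP
r=28=11100 popcount=3 -> skip
r=29=11101 popcount=4 -> KEEP
r=30=11110 popcount=4 -> KEEP
r=31=11111 popcount=5 -> skip
r=32=100000 popcount=1 -> skip
r=33=100001 popcount=2 -> skip
r=34=100010 popcount=2 -> skip
r=35=100011 popcount=3 -> skip
Kept rows: 23 27 29 30

Answer: 23 27 29 30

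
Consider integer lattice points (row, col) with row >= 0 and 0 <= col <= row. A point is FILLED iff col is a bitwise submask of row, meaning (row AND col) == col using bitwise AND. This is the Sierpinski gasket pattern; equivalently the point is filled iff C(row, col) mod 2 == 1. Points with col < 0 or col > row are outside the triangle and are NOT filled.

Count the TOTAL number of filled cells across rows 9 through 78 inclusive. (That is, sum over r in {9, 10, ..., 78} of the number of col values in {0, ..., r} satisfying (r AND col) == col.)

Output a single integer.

r9=1001 pc2: +4 =4
r10=1010 pc2: +4 =8
r11=1011 pc3: +8 =16
r12=1100 pc2: +4 =20
r13=1101 pc3: +8 =28
r14=1110 pc3: +8 =36
r15=1111 pc4: +16 =52
r16=10000 pc1: +2 =54
r17=10001 pc2: +4 =58
r18=10010 pc2: +4 =62
r19=10011 pc3: +8 =70
r20=10100 pc2: +4 =74
r21=10101 pc3: +8 =82
r22=10110 pc3: +8 =90
r23=10111 pc4: +16 =106
r24=11000 pc2: +4 =110
r25=11001 pc3: +8 =118
r26=11010 pc3: +8 =126
r27=11011 pc4: +16 =142
r28=11100 pc3: +8 =150
r29=11101 pc4: +16 =166
r30=11110 pc4: +16 =182
r31=11111 pc5: +32 =214
r32=100000 pc1: +2 =216
r33=100001 pc2: +4 =220
r34=100010 pc2: +4 =224
r35=100011 pc3: +8 =232
r36=100100 pc2: +4 =236
r37=100101 pc3: +8 =244
r38=100110 pc3: +8 =252
r39=100111 pc4: +16 =268
r40=101000 pc2: +4 =272
r41=101001 pc3: +8 =280
r42=101010 pc3: +8 =288
r43=101011 pc4: +16 =304
r44=101100 pc3: +8 =312
r45=101101 pc4: +16 =328
r46=101110 pc4: +16 =344
r47=101111 pc5: +32 =376
r48=110000 pc2: +4 =380
r49=110001 pc3: +8 =388
r50=110010 pc3: +8 =396
r51=110011 pc4: +16 =412
r52=110100 pc3: +8 =420
r53=110101 pc4: +16 =436
r54=110110 pc4: +16 =452
r55=110111 pc5: +32 =484
r56=111000 pc3: +8 =492
r57=111001 pc4: +16 =508
r58=111010 pc4: +16 =524
r59=111011 pc5: +32 =556
r60=111100 pc4: +16 =572
r61=111101 pc5: +32 =604
r62=111110 pc5: +32 =636
r63=111111 pc6: +64 =700
r64=1000000 pc1: +2 =702
r65=1000001 pc2: +4 =706
r66=1000010 pc2: +4 =710
r67=1000011 pc3: +8 =718
r68=1000100 pc2: +4 =722
r69=1000101 pc3: +8 =730
r70=1000110 pc3: +8 =738
r71=1000111 pc4: +16 =754
r72=1001000 pc2: +4 =758
r73=1001001 pc3: +8 =766
r74=1001010 pc3: +8 =774
r75=1001011 pc4: +16 =790
r76=1001100 pc3: +8 =798
r77=1001101 pc4: +16 =814
r78=1001110 pc4: +16 =830

Answer: 830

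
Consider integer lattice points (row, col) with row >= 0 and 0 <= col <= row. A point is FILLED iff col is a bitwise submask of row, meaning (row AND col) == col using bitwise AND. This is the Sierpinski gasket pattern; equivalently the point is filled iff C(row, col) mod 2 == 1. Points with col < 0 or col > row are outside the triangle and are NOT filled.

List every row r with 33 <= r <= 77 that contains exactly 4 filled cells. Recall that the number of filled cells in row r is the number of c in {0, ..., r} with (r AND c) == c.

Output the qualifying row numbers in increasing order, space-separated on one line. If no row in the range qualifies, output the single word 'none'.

Answer: 33 34 36 40 48 65 66 68 72

Derivation:
Row r has 2^popcount(r) filled cells, so we need popcount(r) = log2(4) = 2.
Scan r = 33..77 and keep those with exactly 2 one-bits:
r=33=100001 popcount=2 -> KEEP
r=34=100010 popcount=2 -> KEEP
r=35=100011 popcount=3 -> skip
r=36=100100 popcount=2 -> KEEP
r=37=100101 popcount=3 -> skip
r=38=100110 popcount=3 -> skip
r=39=100111 popcount=4 -> skip
r=40=101000 popcount=2 -> KEEP
r=41=101001 popcount=3 -> skip
r=42=101010 popcount=3 -> skip
r=43=101011 popcount=4 -> skip
r=44=101100 popcount=3 -> skip
r=45=101101 popcount=4 -> skip
r=46=101110 popcount=4 -> skip
r=47=101111 popcount=5 -> skip
r=48=110000 popcount=2 -> KEEP
r=49=110001 popcount=3 -> skip
r=50=110010 popcount=3 -> skip
r=51=110011 popcount=4 -> skip
r=52=110100 popcount=3 -> skip
r=53=110101 popcount=4 -> skip
r=54=110110 popcount=4 -> skip
r=55=110111 popcount=5 -> skip
r=56=111000 popcount=3 -> skip
r=57=111001 popcount=4 -> skip
r=58=111010 popcount=4 -> skip
r=59=111011 popcount=5 -> skip
r=60=111100 popcount=4 -> skip
r=61=111101 popcount=5 -> skip
r=62=111110 popcount=5 -> skip
r=63=111111 popcount=6 -> skip
r=64=1000000 popcount=1 -> skip
r=65=1000001 popcount=2 -> KEEP
r=66=1000010 popcount=2 -> KEEP
r=67=1000011 popcount=3 -> skip
r=68=1000100 popcount=2 -> KEEP
r=69=1000101 popcount=3 -> skip
r=70=1000110 popcount=3 -> skip
r=71=1000111 popcount=4 -> skip
r=72=1001000 popcount=2 -> KEEP
r=73=1001001 popcount=3 -> skip
r=74=1001010 popcount=3 -> skip
r=75=1001011 popcount=4 -> skip
r=76=1001100 popcount=3 -> skip
r=77=1001101 popcount=4 -> skip
Kept rows: 33 34 36 40 48 65 66 68 72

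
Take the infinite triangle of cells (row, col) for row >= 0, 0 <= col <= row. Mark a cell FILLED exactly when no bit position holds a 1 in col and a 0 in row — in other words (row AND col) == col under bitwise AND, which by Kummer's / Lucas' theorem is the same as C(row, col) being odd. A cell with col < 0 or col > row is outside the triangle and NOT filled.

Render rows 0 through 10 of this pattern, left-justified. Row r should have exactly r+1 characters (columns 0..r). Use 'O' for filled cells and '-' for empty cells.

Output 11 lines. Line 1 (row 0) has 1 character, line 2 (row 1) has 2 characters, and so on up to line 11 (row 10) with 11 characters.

r0=0: O
r1=1: OO
r2=10: O-O
r3=11: OOOO
r4=100: O---O
r5=101: OO--OO
r6=110: O-O-O-O
r7=111: OOOOOOOO
r8=1000: O-------O
r9=1001: OO------OO
r10=1010: O-O-----O-O

Answer: O
OO
O-O
OOOO
O---O
OO--OO
O-O-O-O
OOOOOOOO
O-------O
OO------OO
O-O-----O-O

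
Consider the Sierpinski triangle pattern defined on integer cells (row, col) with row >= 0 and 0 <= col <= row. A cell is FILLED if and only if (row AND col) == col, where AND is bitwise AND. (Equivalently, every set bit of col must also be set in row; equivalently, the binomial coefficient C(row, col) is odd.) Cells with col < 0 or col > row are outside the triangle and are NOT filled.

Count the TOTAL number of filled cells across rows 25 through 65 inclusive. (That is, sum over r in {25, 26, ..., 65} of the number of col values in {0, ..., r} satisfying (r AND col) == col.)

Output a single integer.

r25=11001 pc3: +8 =8
r26=11010 pc3: +8 =16
r27=11011 pc4: +16 =32
r28=11100 pc3: +8 =40
r29=11101 pc4: +16 =56
r30=11110 pc4: +16 =72
r31=11111 pc5: +32 =104
r32=100000 pc1: +2 =106
r33=100001 pc2: +4 =110
r34=100010 pc2: +4 =114
r35=100011 pc3: +8 =122
r36=100100 pc2: +4 =126
r37=100101 pc3: +8 =134
r38=100110 pc3: +8 =142
r39=100111 pc4: +16 =158
r40=101000 pc2: +4 =162
r41=101001 pc3: +8 =170
r42=101010 pc3: +8 =178
r43=101011 pc4: +16 =194
r44=101100 pc3: +8 =202
r45=101101 pc4: +16 =218
r46=101110 pc4: +16 =234
r47=101111 pc5: +32 =266
r48=110000 pc2: +4 =270
r49=110001 pc3: +8 =278
r50=110010 pc3: +8 =286
r51=110011 pc4: +16 =302
r52=110100 pc3: +8 =310
r53=110101 pc4: +16 =326
r54=110110 pc4: +16 =342
r55=110111 pc5: +32 =374
r56=111000 pc3: +8 =382
r57=111001 pc4: +16 =398
r58=111010 pc4: +16 =414
r59=111011 pc5: +32 =446
r60=111100 pc4: +16 =462
r61=111101 pc5: +32 =494
r62=111110 pc5: +32 =526
r63=111111 pc6: +64 =590
r64=1000000 pc1: +2 =592
r65=1000001 pc2: +4 =596

Answer: 596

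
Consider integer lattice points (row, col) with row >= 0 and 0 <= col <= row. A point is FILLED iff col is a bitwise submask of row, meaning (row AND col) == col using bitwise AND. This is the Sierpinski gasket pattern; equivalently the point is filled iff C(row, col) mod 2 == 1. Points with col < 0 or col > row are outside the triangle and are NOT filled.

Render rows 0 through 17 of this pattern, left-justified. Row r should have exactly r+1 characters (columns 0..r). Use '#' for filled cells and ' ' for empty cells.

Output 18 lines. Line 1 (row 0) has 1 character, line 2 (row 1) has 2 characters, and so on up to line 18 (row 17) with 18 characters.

r0=0: #
r1=1: ##
r2=10: # #
r3=11: ####
r4=100: #   #
r5=101: ##  ##
r6=110: # # # #
r7=111: ########
r8=1000: #       #
r9=1001: ##      ##
r10=1010: # #     # #
r11=1011: ####    ####
r12=1100: #   #   #   #
r13=1101: ##  ##  ##  ##
r14=1110: # # # # # # # #
r15=1111: ################
r16=10000: #               #
r17=10001: ##              ##

Answer: #
##
# #
####
#   #
##  ##
# # # #
########
#       #
##      ##
# #     # #
####    ####
#   #   #   #
##  ##  ##  ##
# # # # # # # #
################
#               #
##              ##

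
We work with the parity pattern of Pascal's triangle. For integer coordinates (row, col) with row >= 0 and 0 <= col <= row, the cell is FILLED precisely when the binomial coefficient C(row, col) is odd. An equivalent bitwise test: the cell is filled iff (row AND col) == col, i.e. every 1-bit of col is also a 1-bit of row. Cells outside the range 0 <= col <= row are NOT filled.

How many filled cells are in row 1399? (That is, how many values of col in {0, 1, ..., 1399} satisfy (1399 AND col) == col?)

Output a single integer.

1399 in binary = 10101110111
popcount(1399) = number of 1-bits in 10101110111 = 8
A col c satisfies (1399 AND c) == c iff every set bit of c is also set in 1399; each of the 8 set bits of 1399 can independently be on or off in c.
count = 2^8 = 256

Answer: 256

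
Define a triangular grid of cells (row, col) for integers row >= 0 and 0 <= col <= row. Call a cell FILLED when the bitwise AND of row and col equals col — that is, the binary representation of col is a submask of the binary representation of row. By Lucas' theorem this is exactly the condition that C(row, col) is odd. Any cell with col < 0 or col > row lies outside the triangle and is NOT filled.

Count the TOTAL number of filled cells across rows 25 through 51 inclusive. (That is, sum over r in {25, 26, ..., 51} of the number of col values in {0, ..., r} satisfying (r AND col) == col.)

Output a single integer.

r25=11001 pc3: +8 =8
r26=11010 pc3: +8 =16
r27=11011 pc4: +16 =32
r28=11100 pc3: +8 =40
r29=11101 pc4: +16 =56
r30=11110 pc4: +16 =72
r31=11111 pc5: +32 =104
r32=100000 pc1: +2 =106
r33=100001 pc2: +4 =110
r34=100010 pc2: +4 =114
r35=100011 pc3: +8 =122
r36=100100 pc2: +4 =126
r37=100101 pc3: +8 =134
r38=100110 pc3: +8 =142
r39=100111 pc4: +16 =158
r40=101000 pc2: +4 =162
r41=101001 pc3: +8 =170
r42=101010 pc3: +8 =178
r43=101011 pc4: +16 =194
r44=101100 pc3: +8 =202
r45=101101 pc4: +16 =218
r46=101110 pc4: +16 =234
r47=101111 pc5: +32 =266
r48=110000 pc2: +4 =270
r49=110001 pc3: +8 =278
r50=110010 pc3: +8 =286
r51=110011 pc4: +16 =302

Answer: 302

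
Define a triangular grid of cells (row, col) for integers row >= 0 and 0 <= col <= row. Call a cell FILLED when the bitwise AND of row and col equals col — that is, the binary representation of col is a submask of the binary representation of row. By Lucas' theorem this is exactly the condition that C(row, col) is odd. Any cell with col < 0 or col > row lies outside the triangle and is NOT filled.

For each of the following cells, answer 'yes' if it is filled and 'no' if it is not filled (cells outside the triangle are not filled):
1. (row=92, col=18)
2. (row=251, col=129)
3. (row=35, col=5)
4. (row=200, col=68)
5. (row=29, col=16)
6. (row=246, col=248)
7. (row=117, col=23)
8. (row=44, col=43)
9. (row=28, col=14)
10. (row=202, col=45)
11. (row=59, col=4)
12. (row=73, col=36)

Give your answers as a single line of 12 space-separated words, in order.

(92,18): row=0b1011100, col=0b10010, row AND col = 0b10000 = 16; 16 != 18 -> empty
(251,129): row=0b11111011, col=0b10000001, row AND col = 0b10000001 = 129; 129 == 129 -> filled
(35,5): row=0b100011, col=0b101, row AND col = 0b1 = 1; 1 != 5 -> empty
(200,68): row=0b11001000, col=0b1000100, row AND col = 0b1000000 = 64; 64 != 68 -> empty
(29,16): row=0b11101, col=0b10000, row AND col = 0b10000 = 16; 16 == 16 -> filled
(246,248): col outside [0, 246] -> not filled
(117,23): row=0b1110101, col=0b10111, row AND col = 0b10101 = 21; 21 != 23 -> empty
(44,43): row=0b101100, col=0b101011, row AND col = 0b101000 = 40; 40 != 43 -> empty
(28,14): row=0b11100, col=0b1110, row AND col = 0b1100 = 12; 12 != 14 -> empty
(202,45): row=0b11001010, col=0b101101, row AND col = 0b1000 = 8; 8 != 45 -> empty
(59,4): row=0b111011, col=0b100, row AND col = 0b0 = 0; 0 != 4 -> empty
(73,36): row=0b1001001, col=0b100100, row AND col = 0b0 = 0; 0 != 36 -> empty

Answer: no yes no no yes no no no no no no no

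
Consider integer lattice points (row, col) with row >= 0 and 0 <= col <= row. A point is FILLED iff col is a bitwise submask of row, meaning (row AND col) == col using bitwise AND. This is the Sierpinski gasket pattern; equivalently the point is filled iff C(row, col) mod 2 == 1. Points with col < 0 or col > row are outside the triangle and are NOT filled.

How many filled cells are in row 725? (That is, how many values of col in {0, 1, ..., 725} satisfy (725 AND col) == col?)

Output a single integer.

725 in binary = 1011010101
popcount(725) = number of 1-bits in 1011010101 = 6
A col c satisfies (725 AND c) == c iff every set bit of c is also set in 725; each of the 6 set bits of 725 can independently be on or off in c.
count = 2^6 = 64

Answer: 64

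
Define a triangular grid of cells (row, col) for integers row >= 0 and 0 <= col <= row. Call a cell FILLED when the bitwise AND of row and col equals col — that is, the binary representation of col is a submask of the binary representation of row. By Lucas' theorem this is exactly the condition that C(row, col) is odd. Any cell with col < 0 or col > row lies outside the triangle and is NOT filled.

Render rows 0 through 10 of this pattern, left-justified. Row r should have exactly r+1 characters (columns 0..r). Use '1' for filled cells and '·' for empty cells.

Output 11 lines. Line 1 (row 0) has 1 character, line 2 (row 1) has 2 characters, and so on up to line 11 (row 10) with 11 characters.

Answer: 1
11
1·1
1111
1···1
11··11
1·1·1·1
11111111
1·······1
11······11
1·1·····1·1

Derivation:
r0=0: 1
r1=1: 11
r2=10: 1·1
r3=11: 1111
r4=100: 1···1
r5=101: 11··11
r6=110: 1·1·1·1
r7=111: 11111111
r8=1000: 1·······1
r9=1001: 11······11
r10=1010: 1·1·····1·1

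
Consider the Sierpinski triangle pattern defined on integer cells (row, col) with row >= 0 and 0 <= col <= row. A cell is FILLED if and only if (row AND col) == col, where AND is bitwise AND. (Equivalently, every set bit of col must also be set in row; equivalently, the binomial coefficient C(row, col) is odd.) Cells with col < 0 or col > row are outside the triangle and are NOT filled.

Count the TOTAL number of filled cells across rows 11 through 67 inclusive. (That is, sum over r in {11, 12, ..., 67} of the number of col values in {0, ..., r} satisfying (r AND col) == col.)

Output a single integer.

Answer: 710

Derivation:
r11=1011 pc3: +8 =8
r12=1100 pc2: +4 =12
r13=1101 pc3: +8 =20
r14=1110 pc3: +8 =28
r15=1111 pc4: +16 =44
r16=10000 pc1: +2 =46
r17=10001 pc2: +4 =50
r18=10010 pc2: +4 =54
r19=10011 pc3: +8 =62
r20=10100 pc2: +4 =66
r21=10101 pc3: +8 =74
r22=10110 pc3: +8 =82
r23=10111 pc4: +16 =98
r24=11000 pc2: +4 =102
r25=11001 pc3: +8 =110
r26=11010 pc3: +8 =118
r27=11011 pc4: +16 =134
r28=11100 pc3: +8 =142
r29=11101 pc4: +16 =158
r30=11110 pc4: +16 =174
r31=11111 pc5: +32 =206
r32=100000 pc1: +2 =208
r33=100001 pc2: +4 =212
r34=100010 pc2: +4 =216
r35=100011 pc3: +8 =224
r36=100100 pc2: +4 =228
r37=100101 pc3: +8 =236
r38=100110 pc3: +8 =244
r39=100111 pc4: +16 =260
r40=101000 pc2: +4 =264
r41=101001 pc3: +8 =272
r42=101010 pc3: +8 =280
r43=101011 pc4: +16 =296
r44=101100 pc3: +8 =304
r45=101101 pc4: +16 =320
r46=101110 pc4: +16 =336
r47=101111 pc5: +32 =368
r48=110000 pc2: +4 =372
r49=110001 pc3: +8 =380
r50=110010 pc3: +8 =388
r51=110011 pc4: +16 =404
r52=110100 pc3: +8 =412
r53=110101 pc4: +16 =428
r54=110110 pc4: +16 =444
r55=110111 pc5: +32 =476
r56=111000 pc3: +8 =484
r57=111001 pc4: +16 =500
r58=111010 pc4: +16 =516
r59=111011 pc5: +32 =548
r60=111100 pc4: +16 =564
r61=111101 pc5: +32 =596
r62=111110 pc5: +32 =628
r63=111111 pc6: +64 =692
r64=1000000 pc1: +2 =694
r65=1000001 pc2: +4 =698
r66=1000010 pc2: +4 =702
r67=1000011 pc3: +8 =710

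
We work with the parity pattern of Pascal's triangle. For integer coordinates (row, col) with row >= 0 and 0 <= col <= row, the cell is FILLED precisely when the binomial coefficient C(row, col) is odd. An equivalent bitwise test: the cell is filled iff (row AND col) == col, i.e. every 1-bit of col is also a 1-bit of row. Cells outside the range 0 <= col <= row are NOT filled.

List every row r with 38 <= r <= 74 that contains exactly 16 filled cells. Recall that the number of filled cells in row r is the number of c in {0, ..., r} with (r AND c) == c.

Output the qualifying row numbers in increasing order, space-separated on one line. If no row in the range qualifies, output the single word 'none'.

Row r has 2^popcount(r) filled cells, so we need popcount(r) = log2(16) = 4.
Scan r = 38..74 and keep those with exactly 4 one-bits:
r=38=100110 popcount=3 -> skip
r=39=100111 popcount=4 -> KEEP
r=40=101000 popcount=2 -> skip
r=41=101001 popcount=3 -> skip
r=42=101010 popcount=3 -> skip
r=43=101011 popcount=4 -> KEEP
r=44=101100 popcount=3 -> skip
r=45=101101 popcount=4 -> KEEP
r=46=101110 popcount=4 -> KEEP
r=47=101111 popcount=5 -> skip
r=48=110000 popcount=2 -> skip
r=49=110001 popcount=3 -> skip
r=50=110010 popcount=3 -> skip
r=51=110011 popcount=4 -> KEEP
r=52=110100 popcount=3 -> skip
r=53=110101 popcount=4 -> KEEP
r=54=110110 popcount=4 -> KEEP
r=55=110111 popcount=5 -> skip
r=56=111000 popcount=3 -> skip
r=57=111001 popcount=4 -> KEEP
r=58=111010 popcount=4 -> KEEP
r=59=111011 popcount=5 -> skip
r=60=111100 popcount=4 -> KEEP
r=61=111101 popcount=5 -> skip
r=62=111110 popcount=5 -> skip
r=63=111111 popcount=6 -> skip
r=64=1000000 popcount=1 -> skip
r=65=1000001 popcount=2 -> skip
r=66=1000010 popcount=2 -> skip
r=67=1000011 popcount=3 -> skip
r=68=1000100 popcount=2 -> skip
r=69=1000101 popcount=3 -> skip
r=70=1000110 popcount=3 -> skip
r=71=1000111 popcount=4 -> KEEP
r=72=1001000 popcount=2 -> skip
r=73=1001001 popcount=3 -> skip
r=74=1001010 popcount=3 -> skip
Kept rows: 39 43 45 46 51 53 54 57 58 60 71

Answer: 39 43 45 46 51 53 54 57 58 60 71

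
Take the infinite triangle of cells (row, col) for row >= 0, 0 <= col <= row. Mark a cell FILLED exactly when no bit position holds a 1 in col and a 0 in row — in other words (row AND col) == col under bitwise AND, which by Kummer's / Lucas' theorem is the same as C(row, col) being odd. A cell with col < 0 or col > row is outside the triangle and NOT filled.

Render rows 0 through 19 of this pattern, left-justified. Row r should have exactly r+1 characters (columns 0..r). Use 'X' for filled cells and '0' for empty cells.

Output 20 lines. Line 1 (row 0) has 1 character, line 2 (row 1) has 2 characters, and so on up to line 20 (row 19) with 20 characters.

Answer: X
XX
X0X
XXXX
X000X
XX00XX
X0X0X0X
XXXXXXXX
X0000000X
XX000000XX
X0X00000X0X
XXXX0000XXXX
X000X000X000X
XX00XX00XX00XX
X0X0X0X0X0X0X0X
XXXXXXXXXXXXXXXX
X000000000000000X
XX00000000000000XX
X0X0000000000000X0X
XXXX000000000000XXXX

Derivation:
r0=0: X
r1=1: XX
r2=10: X0X
r3=11: XXXX
r4=100: X000X
r5=101: XX00XX
r6=110: X0X0X0X
r7=111: XXXXXXXX
r8=1000: X0000000X
r9=1001: XX000000XX
r10=1010: X0X00000X0X
r11=1011: XXXX0000XXXX
r12=1100: X000X000X000X
r13=1101: XX00XX00XX00XX
r14=1110: X0X0X0X0X0X0X0X
r15=1111: XXXXXXXXXXXXXXXX
r16=10000: X000000000000000X
r17=10001: XX00000000000000XX
r18=10010: X0X0000000000000X0X
r19=10011: XXXX000000000000XXXX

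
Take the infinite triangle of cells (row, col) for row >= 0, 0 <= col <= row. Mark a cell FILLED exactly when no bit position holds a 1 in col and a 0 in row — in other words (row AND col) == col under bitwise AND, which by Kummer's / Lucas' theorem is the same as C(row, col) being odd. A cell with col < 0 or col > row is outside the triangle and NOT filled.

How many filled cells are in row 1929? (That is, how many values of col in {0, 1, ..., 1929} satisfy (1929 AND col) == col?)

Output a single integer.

1929 in binary = 11110001001
popcount(1929) = number of 1-bits in 11110001001 = 6
A col c satisfies (1929 AND c) == c iff every set bit of c is also set in 1929; each of the 6 set bits of 1929 can independently be on or off in c.
count = 2^6 = 64

Answer: 64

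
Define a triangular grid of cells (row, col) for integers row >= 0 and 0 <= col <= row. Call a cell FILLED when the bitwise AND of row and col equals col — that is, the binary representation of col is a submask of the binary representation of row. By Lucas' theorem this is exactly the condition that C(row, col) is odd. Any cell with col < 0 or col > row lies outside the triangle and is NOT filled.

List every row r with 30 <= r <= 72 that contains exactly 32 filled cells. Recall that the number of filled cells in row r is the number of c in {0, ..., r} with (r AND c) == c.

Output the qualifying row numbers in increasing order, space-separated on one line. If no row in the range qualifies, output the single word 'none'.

Row r has 2^popcount(r) filled cells, so we need popcount(r) = log2(32) = 5.
Scan r = 30..72 and keep those with exactly 5 one-bits:
r=30=11110 popcount=4 -> skip
r=31=11111 popcount=5 -> KEEP
r=32=100000 popcount=1 -> skip
r=33=100001 popcount=2 -> skip
r=34=100010 popcount=2 -> skip
r=35=100011 popcount=3 -> skip
r=36=100100 popcount=2 -> skip
r=37=100101 popcount=3 -> skip
r=38=100110 popcount=3 -> skip
r=39=100111 popcount=4 -> skip
r=40=101000 popcount=2 -> skip
r=41=101001 popcount=3 -> skip
r=42=101010 popcount=3 -> skip
r=43=101011 popcount=4 -> skip
r=44=101100 popcount=3 -> skip
r=45=101101 popcount=4 -> skip
r=46=101110 popcount=4 -> skip
r=47=101111 popcount=5 -> KEEP
r=48=110000 popcount=2 -> skip
r=49=110001 popcount=3 -> skip
r=50=110010 popcount=3 -> skip
r=51=110011 popcount=4 -> skip
r=52=110100 popcount=3 -> skip
r=53=110101 popcount=4 -> skip
r=54=110110 popcount=4 -> skip
r=55=110111 popcount=5 -> KEEP
r=56=111000 popcount=3 -> skip
r=57=111001 popcount=4 -> skip
r=58=111010 popcount=4 -> skip
r=59=111011 popcount=5 -> KEEP
r=60=111100 popcount=4 -> skip
r=61=111101 popcount=5 -> KEEP
r=62=111110 popcount=5 -> KEEP
r=63=111111 popcount=6 -> skip
r=64=1000000 popcount=1 -> skip
r=65=1000001 popcount=2 -> skip
r=66=1000010 popcount=2 -> skip
r=67=1000011 popcount=3 -> skip
r=68=1000100 popcount=2 -> skip
r=69=1000101 popcount=3 -> skip
r=70=1000110 popcount=3 -> skip
r=71=1000111 popcount=4 -> skip
r=72=1001000 popcount=2 -> skip
Kept rows: 31 47 55 59 61 62

Answer: 31 47 55 59 61 62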